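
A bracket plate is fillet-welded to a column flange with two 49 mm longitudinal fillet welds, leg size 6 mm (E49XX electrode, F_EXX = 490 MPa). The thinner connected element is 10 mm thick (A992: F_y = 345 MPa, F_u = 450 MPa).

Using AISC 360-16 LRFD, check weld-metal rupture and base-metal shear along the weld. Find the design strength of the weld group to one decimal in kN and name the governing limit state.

91.7 kN (weld metal governs)

Weld metal: throat = 0.707×6 = 4.242 mm, L = 2×49 = 98 mm. φR_n = 0.75 × 0.6 × 490 × 4.242 × 98 = 91.7 kN.
Base metal shear (10 mm plate): yield φR_n = 1.0×0.6×345×10×98 = 202.9 kN; rupture φR_n = 0.75×0.6×450×10×98 = 198.5 kN; take 198.5 kN (rupture).
Governing: min(91.7, 198.5) = 91.7 kN → weld metal.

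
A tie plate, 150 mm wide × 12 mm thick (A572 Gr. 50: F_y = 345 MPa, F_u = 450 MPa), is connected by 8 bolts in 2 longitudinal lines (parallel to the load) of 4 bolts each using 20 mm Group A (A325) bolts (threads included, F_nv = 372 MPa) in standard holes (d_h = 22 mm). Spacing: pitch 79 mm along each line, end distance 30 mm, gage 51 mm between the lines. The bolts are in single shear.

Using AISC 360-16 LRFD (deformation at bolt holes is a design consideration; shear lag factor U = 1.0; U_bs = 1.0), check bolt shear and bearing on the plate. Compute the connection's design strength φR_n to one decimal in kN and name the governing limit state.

701.2 kN (bolt shear governs)

Bolt shear: A_b = π(20)²/4 = 314.16 mm². φR_n = 0.75 × 372 × 314.16 × 8 × 1 = 701.2 kN.
Bearing (12 mm plate, F_u = 450 MPa): end bolts L_c = 30 − 22/2 = 19, R_n = min(1.2×19×12×450, 2.4×20×12×450) = 123.12 kN/bolt; interior L_c = 79 − 22 = 57, R_n = 259.2 kN/bolt. φR_n = 0.75 × (2×123.12 + 6×259.2) = 1351.1 kN.
Governing: min(701.2, 1351.1) = 701.2 kN → bolt shear.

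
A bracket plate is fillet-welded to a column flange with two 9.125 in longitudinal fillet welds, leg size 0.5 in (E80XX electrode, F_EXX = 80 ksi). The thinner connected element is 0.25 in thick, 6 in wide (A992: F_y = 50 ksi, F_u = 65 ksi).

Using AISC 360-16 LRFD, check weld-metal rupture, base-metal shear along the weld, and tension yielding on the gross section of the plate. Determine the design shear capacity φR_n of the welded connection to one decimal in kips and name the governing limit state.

67.5 kips (gross-section yield governs)

Weld metal: throat = 0.707×0.5 = 0.3535 in, L = 2×9.125 = 18.25 in. φR_n = 0.75 × 0.6 × 80 × 0.3535 × 18.25 = 232.2 kips.
Base metal shear (0.25 in plate): yield φR_n = 1.0×0.6×50×0.25×18.25 = 136.9 kips; rupture φR_n = 0.75×0.6×65×0.25×18.25 = 133.5 kips; take 133.5 kips (rupture).
Tension yield (gross): A_g = 6×0.25 = 1.5 in². φR_n = 0.90 × 50 × 1.5 = 67.5 kips.
Governing: min(232.2, 133.5, 67.5) = 67.5 kips → gross-section yield.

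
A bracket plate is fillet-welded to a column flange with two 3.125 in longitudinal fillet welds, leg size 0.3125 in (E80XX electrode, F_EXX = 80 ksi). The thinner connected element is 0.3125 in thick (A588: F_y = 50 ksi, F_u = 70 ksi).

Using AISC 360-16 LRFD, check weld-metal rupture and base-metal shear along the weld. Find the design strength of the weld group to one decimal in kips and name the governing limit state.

Weld metal: throat = 0.707×0.3125 = 0.22094 in, L = 2×3.125 = 6.25 in. φR_n = 0.75 × 0.6 × 80 × 0.22094 × 6.25 = 49.7 kips.
Base metal shear (0.3125 in plate): yield φR_n = 1.0×0.6×50×0.3125×6.25 = 58.6 kips; rupture φR_n = 0.75×0.6×70×0.3125×6.25 = 61.5 kips; take 58.6 kips (yield).
Governing: min(49.7, 58.6) = 49.7 kips → weld metal.

49.7 kips (weld metal governs)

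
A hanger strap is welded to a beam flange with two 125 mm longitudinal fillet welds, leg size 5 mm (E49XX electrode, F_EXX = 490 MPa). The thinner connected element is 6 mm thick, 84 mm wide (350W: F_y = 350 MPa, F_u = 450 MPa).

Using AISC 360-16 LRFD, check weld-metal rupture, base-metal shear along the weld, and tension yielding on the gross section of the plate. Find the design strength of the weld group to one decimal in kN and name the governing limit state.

Weld metal: throat = 0.707×5 = 3.535 mm, L = 2×125 = 250 mm. φR_n = 0.75 × 0.6 × 490 × 3.535 × 250 = 194.9 kN.
Base metal shear (6 mm plate): yield φR_n = 1.0×0.6×350×6×250 = 315.0 kN; rupture φR_n = 0.75×0.6×450×6×250 = 303.8 kN; take 303.8 kN (rupture).
Tension yield (gross): A_g = 84×6 = 504 mm². φR_n = 0.90 × 350 × 504 = 158.8 kN.
Governing: min(194.9, 303.8, 158.8) = 158.8 kN → gross-section yield.

158.8 kN (gross-section yield governs)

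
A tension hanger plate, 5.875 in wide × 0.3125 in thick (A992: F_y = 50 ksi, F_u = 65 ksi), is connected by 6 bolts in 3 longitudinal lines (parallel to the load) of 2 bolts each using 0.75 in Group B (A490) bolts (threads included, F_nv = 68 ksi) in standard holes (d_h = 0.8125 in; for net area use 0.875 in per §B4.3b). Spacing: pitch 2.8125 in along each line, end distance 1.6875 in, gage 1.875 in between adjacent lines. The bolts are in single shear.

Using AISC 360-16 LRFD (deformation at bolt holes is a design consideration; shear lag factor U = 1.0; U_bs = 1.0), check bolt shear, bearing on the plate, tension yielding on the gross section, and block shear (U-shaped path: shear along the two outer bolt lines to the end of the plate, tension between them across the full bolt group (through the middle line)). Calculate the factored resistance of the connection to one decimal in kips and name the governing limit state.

82.6 kips (gross-section yield governs)

Bolt shear: A_b = π(0.75)²/4 = 0.44179 in². φR_n = 0.75 × 68 × 0.44179 × 6 × 1 = 135.2 kips.
Bearing (0.3125 in plate, F_u = 65 ksi): end bolts L_c = 1.6875 − 0.8125/2 = 1.28125, R_n = min(1.2×1.28125×0.3125×65, 2.4×0.75×0.3125×65) = 31.23 kips/bolt; interior L_c = 2.8125 − 0.8125 = 2, R_n = 36.563 kips/bolt. φR_n = 0.75 × (3×31.23 + 3×36.563) = 152.5 kips.
Tension yield (gross): A_g = 5.875×0.3125 = 1.8359 in². φR_n = 0.90 × 50 × 1.8359 = 82.6 kips.
Block shear: shear path 2×[1.6875+1×2.8125] = 2×4.5 in, A_gv = 2.8125, A_nv = 2×(4.5 − 1.5×0.875)×0.3125 = 1.9922 in²; tension across gage: (3.75 − 2×0.875)×0.3125 = 0.625 in². R_n = min(0.6×65×1.9922, 0.6×50×2.8125) + 1.0×65×0.625 = min(77.696, 84.375) + 40.625 = 118.32 kips. φR_n = 0.75 × 118.32 = 88.7 kips.
Governing: min(135.2, 152.5, 82.6, 88.7) = 82.6 kips → gross-section yield.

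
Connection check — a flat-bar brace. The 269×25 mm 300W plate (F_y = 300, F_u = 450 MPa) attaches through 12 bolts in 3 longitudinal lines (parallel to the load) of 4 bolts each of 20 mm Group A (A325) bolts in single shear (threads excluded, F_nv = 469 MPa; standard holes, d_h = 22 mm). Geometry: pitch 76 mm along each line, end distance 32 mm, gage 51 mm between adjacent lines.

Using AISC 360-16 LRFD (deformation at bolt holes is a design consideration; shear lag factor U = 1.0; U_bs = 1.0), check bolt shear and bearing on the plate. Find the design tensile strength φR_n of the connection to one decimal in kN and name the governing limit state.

1326.1 kN (bolt shear governs)

Bolt shear: A_b = π(20)²/4 = 314.16 mm². φR_n = 0.75 × 469 × 314.16 × 12 × 1 = 1326.1 kN.
Bearing (25 mm plate, F_u = 450 MPa): end bolts L_c = 32 − 22/2 = 21, R_n = min(1.2×21×25×450, 2.4×20×25×450) = 283.5 kN/bolt; interior L_c = 76 − 22 = 54, R_n = 540 kN/bolt. φR_n = 0.75 × (3×283.5 + 9×540) = 4282.9 kN.
Governing: min(1326.1, 4282.9) = 1326.1 kN → bolt shear.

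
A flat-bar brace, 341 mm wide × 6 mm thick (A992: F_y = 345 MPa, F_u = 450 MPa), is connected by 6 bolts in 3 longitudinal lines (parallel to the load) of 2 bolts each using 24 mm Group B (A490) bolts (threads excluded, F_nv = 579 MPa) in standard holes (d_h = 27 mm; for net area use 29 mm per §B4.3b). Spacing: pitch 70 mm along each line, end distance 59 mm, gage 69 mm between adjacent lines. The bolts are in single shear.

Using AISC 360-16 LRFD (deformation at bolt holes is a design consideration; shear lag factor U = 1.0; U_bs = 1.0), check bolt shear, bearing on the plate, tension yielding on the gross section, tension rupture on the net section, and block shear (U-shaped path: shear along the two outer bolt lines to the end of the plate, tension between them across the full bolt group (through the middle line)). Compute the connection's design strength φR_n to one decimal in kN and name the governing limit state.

369.8 kN (block shear governs)

Bolt shear: A_b = π(24)²/4 = 452.39 mm². φR_n = 0.75 × 579 × 452.39 × 6 × 1 = 1178.7 kN.
Bearing (6 mm plate, F_u = 450 MPa): end bolts L_c = 59 − 27/2 = 45.5, R_n = min(1.2×45.5×6×450, 2.4×24×6×450) = 147.42 kN/bolt; interior L_c = 70 − 27 = 43, R_n = 139.32 kN/bolt. φR_n = 0.75 × (3×147.42 + 3×139.32) = 645.2 kN.
Tension yield (gross): A_g = 341×6 = 2046 mm². φR_n = 0.90 × 345 × 2046 = 635.3 kN.
Tension rupture (net): A_n = (341 − 3×29)×6 = 1524 mm² (U = 1.0, A_e = A_n). φR_n = 0.75 × 450 × 1524 = 514.4 kN.
Block shear: shear path 2×[59+1×70] = 2×129 mm, A_gv = 1548, A_nv = 2×(129 − 1.5×29)×6 = 1026 mm²; tension across gage: (138 − 2×29)×6 = 480 mm². R_n = min(0.6×450×1026, 0.6×345×1548) + 1.0×450×480 = min(277.02, 320.44) + 216 = 493.02 kN. φR_n = 0.75 × 493.02 = 369.8 kN.
Governing: min(1178.7, 645.2, 635.3, 514.4, 369.8) = 369.8 kN → block shear.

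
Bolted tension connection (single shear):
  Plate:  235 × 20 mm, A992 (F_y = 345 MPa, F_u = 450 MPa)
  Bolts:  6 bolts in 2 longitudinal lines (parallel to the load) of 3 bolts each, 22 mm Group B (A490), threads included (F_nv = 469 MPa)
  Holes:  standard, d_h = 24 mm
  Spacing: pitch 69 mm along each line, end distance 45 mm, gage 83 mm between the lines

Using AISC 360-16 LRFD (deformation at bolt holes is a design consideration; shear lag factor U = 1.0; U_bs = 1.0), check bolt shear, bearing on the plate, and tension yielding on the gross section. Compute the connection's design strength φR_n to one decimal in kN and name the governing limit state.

802.3 kN (bolt shear governs)

Bolt shear: A_b = π(22)²/4 = 380.13 mm². φR_n = 0.75 × 469 × 380.13 × 6 × 1 = 802.3 kN.
Bearing (20 mm plate, F_u = 450 MPa): end bolts L_c = 45 − 24/2 = 33, R_n = min(1.2×33×20×450, 2.4×22×20×450) = 356.4 kN/bolt; interior L_c = 69 − 24 = 45, R_n = 475.2 kN/bolt. φR_n = 0.75 × (2×356.4 + 4×475.2) = 1960.2 kN.
Tension yield (gross): A_g = 235×20 = 4700 mm². φR_n = 0.90 × 345 × 4700 = 1459.4 kN.
Governing: min(802.3, 1960.2, 1459.4) = 802.3 kN → bolt shear.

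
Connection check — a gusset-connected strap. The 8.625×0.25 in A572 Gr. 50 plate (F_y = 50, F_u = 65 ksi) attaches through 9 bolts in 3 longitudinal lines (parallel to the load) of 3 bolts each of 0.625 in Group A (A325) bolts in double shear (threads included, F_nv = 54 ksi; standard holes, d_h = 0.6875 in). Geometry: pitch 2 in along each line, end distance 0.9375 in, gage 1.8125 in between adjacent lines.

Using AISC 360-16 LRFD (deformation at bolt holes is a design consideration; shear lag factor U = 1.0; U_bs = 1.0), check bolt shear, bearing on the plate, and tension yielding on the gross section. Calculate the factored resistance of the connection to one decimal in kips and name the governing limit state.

Bolt shear: A_b = π(0.625)²/4 = 0.3068 in². φR_n = 0.75 × 54 × 0.3068 × 9 × 2 = 223.7 kips.
Bearing (0.25 in plate, F_u = 65 ksi): end bolts L_c = 0.9375 − 0.6875/2 = 0.59375, R_n = min(1.2×0.59375×0.25×65, 2.4×0.625×0.25×65) = 11.578 kips/bolt; interior L_c = 2 − 0.6875 = 1.3125, R_n = 24.375 kips/bolt. φR_n = 0.75 × (3×11.578 + 6×24.375) = 135.7 kips.
Tension yield (gross): A_g = 8.625×0.25 = 2.1563 in². φR_n = 0.90 × 50 × 2.1563 = 97.0 kips.
Governing: min(223.7, 135.7, 97.0) = 97.0 kips → gross-section yield.

97.0 kips (gross-section yield governs)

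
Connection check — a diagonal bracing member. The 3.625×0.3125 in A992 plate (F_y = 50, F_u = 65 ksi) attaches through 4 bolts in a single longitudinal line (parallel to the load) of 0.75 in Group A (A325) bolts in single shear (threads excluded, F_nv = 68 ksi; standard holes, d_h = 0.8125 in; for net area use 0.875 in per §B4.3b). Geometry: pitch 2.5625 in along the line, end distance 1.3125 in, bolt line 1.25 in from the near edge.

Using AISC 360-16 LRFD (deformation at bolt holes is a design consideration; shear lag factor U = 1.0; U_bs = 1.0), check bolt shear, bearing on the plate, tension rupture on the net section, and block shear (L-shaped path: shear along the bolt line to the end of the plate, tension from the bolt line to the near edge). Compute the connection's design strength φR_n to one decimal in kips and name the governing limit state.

41.9 kips (net-section rupture governs)

Bolt shear: A_b = π(0.75)²/4 = 0.44179 in². φR_n = 0.75 × 68 × 0.44179 × 4 × 1 = 90.1 kips.
Bearing (0.3125 in plate, F_u = 65 ksi): end bolts L_c = 1.3125 − 0.8125/2 = 0.90625, R_n = min(1.2×0.90625×0.3125×65, 2.4×0.75×0.3125×65) = 22.09 kips/bolt; interior L_c = 2.5625 − 0.8125 = 1.75, R_n = 36.563 kips/bolt. φR_n = 0.75 × (1×22.09 + 3×36.563) = 98.8 kips.
Tension rupture (net): A_n = (3.625 − 1×0.875)×0.3125 = 0.85938 in² (U = 1.0, A_e = A_n). φR_n = 0.75 × 65 × 0.85938 = 41.9 kips.
Block shear: shear path 1×[1.3125+3×2.5625] = 1×9 in, A_gv = 2.8125, A_nv = 1×(9 − 3.5×0.875)×0.3125 = 1.8555 in²; tension to near edge: (1.25 − 0.5×0.875)×0.3125 = 0.25391 in². R_n = min(0.6×65×1.8555, 0.6×50×2.8125) + 1.0×65×0.25391 = min(72.365, 84.375) + 16.504 = 88.869 kips. φR_n = 0.75 × 88.869 = 66.7 kips.
Governing: min(90.1, 98.8, 41.9, 66.7) = 41.9 kips → net-section rupture.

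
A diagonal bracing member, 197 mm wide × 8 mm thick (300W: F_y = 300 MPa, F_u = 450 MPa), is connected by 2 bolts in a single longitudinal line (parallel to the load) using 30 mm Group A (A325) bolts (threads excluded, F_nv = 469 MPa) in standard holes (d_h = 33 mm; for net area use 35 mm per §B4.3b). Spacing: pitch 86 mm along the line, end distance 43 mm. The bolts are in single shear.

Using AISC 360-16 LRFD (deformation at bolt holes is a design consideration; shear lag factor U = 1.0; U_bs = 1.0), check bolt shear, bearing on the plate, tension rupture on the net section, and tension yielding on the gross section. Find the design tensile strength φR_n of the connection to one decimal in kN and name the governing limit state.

257.6 kN (bearing governs)

Bolt shear: A_b = π(30)²/4 = 706.86 mm². φR_n = 0.75 × 469 × 706.86 × 2 × 1 = 497.3 kN.
Bearing (8 mm plate, F_u = 450 MPa): end bolts L_c = 43 − 33/2 = 26.5, R_n = min(1.2×26.5×8×450, 2.4×30×8×450) = 114.48 kN/bolt; interior L_c = 86 − 33 = 53, R_n = 228.96 kN/bolt. φR_n = 0.75 × (1×114.48 + 1×228.96) = 257.6 kN.
Tension rupture (net): A_n = (197 − 1×35)×8 = 1296 mm² (U = 1.0, A_e = A_n). φR_n = 0.75 × 450 × 1296 = 437.4 kN.
Tension yield (gross): A_g = 197×8 = 1576 mm². φR_n = 0.90 × 300 × 1576 = 425.5 kN.
Governing: min(497.3, 257.6, 437.4, 425.5) = 257.6 kN → bearing.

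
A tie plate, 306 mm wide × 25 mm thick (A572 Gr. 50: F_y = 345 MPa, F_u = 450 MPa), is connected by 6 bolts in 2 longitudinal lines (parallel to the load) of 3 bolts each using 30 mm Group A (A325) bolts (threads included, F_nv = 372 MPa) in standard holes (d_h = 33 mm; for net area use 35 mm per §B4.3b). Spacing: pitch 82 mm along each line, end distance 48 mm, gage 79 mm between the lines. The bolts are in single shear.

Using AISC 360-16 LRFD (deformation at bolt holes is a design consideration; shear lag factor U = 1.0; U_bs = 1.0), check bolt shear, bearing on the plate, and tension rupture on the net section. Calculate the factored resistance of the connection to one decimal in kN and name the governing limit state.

1183.3 kN (bolt shear governs)

Bolt shear: A_b = π(30)²/4 = 706.86 mm². φR_n = 0.75 × 372 × 706.86 × 6 × 1 = 1183.3 kN.
Bearing (25 mm plate, F_u = 450 MPa): end bolts L_c = 48 − 33/2 = 31.5, R_n = min(1.2×31.5×25×450, 2.4×30×25×450) = 425.25 kN/bolt; interior L_c = 82 − 33 = 49, R_n = 661.5 kN/bolt. φR_n = 0.75 × (2×425.25 + 4×661.5) = 2622.4 kN.
Tension rupture (net): A_n = (306 − 2×35)×25 = 5900 mm² (U = 1.0, A_e = A_n). φR_n = 0.75 × 450 × 5900 = 1991.3 kN.
Governing: min(1183.3, 2622.4, 1991.3) = 1183.3 kN → bolt shear.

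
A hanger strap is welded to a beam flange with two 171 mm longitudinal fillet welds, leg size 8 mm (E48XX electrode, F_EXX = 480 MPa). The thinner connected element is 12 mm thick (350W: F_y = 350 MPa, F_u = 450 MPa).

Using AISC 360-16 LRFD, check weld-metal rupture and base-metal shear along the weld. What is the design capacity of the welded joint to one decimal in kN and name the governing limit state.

417.8 kN (weld metal governs)

Weld metal: throat = 0.707×8 = 5.656 mm, L = 2×171 = 342 mm. φR_n = 0.75 × 0.6 × 480 × 5.656 × 342 = 417.8 kN.
Base metal shear (12 mm plate): yield φR_n = 1.0×0.6×350×12×342 = 861.8 kN; rupture φR_n = 0.75×0.6×450×12×342 = 831.1 kN; take 831.1 kN (rupture).
Governing: min(417.8, 831.1) = 417.8 kN → weld metal.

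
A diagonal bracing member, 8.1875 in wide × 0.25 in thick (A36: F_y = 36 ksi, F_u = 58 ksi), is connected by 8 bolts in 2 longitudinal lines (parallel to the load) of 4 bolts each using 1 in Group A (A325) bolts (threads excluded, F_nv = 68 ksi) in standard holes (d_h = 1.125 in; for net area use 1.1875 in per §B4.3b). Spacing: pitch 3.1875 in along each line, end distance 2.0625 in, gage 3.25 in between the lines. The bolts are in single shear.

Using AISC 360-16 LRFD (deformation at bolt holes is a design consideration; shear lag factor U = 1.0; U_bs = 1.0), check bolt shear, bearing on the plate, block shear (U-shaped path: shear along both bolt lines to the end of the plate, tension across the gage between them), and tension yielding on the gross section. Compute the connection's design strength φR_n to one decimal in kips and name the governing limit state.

66.3 kips (gross-section yield governs)

Bolt shear: A_b = π(1)²/4 = 0.7854 in². φR_n = 0.75 × 68 × 0.7854 × 8 × 1 = 320.4 kips.
Bearing (0.25 in plate, F_u = 58 ksi): end bolts L_c = 2.0625 − 1.125/2 = 1.5, R_n = min(1.2×1.5×0.25×58, 2.4×1×0.25×58) = 26.1 kips/bolt; interior L_c = 3.1875 − 1.125 = 2.0625, R_n = 34.8 kips/bolt. φR_n = 0.75 × (2×26.1 + 6×34.8) = 195.8 kips.
Block shear: shear path 2×[2.0625+3×3.1875] = 2×11.625 in, A_gv = 5.8125, A_nv = 2×(11.625 − 3.5×1.1875)×0.25 = 3.7344 in²; tension across gage: (3.25 − 1×1.1875)×0.25 = 0.51563 in². R_n = min(0.6×58×3.7344, 0.6×36×5.8125) + 1.0×58×0.51563 = min(129.96, 125.55) + 29.907 = 155.46 kips. φR_n = 0.75 × 155.46 = 116.6 kips.
Tension yield (gross): A_g = 8.1875×0.25 = 2.0469 in². φR_n = 0.90 × 36 × 2.0469 = 66.3 kips.
Governing: min(320.4, 195.8, 116.6, 66.3) = 66.3 kips → gross-section yield.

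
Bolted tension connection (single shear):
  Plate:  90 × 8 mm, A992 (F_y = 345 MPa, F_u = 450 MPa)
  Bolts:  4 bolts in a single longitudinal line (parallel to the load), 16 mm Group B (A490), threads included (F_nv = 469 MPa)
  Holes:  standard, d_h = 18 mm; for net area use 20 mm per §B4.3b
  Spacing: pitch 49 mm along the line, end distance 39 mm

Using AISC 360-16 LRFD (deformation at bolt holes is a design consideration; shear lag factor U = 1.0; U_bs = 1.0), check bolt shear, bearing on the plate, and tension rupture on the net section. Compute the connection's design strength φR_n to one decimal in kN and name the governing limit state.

189.0 kN (net-section rupture governs)

Bolt shear: A_b = π(16)²/4 = 201.06 mm². φR_n = 0.75 × 469 × 201.06 × 4 × 1 = 282.9 kN.
Bearing (8 mm plate, F_u = 450 MPa): end bolts L_c = 39 − 18/2 = 30, R_n = min(1.2×30×8×450, 2.4×16×8×450) = 129.6 kN/bolt; interior L_c = 49 − 18 = 31, R_n = 133.92 kN/bolt. φR_n = 0.75 × (1×129.6 + 3×133.92) = 398.5 kN.
Tension rupture (net): A_n = (90 − 1×20)×8 = 560 mm² (U = 1.0, A_e = A_n). φR_n = 0.75 × 450 × 560 = 189.0 kN.
Governing: min(282.9, 398.5, 189.0) = 189.0 kN → net-section rupture.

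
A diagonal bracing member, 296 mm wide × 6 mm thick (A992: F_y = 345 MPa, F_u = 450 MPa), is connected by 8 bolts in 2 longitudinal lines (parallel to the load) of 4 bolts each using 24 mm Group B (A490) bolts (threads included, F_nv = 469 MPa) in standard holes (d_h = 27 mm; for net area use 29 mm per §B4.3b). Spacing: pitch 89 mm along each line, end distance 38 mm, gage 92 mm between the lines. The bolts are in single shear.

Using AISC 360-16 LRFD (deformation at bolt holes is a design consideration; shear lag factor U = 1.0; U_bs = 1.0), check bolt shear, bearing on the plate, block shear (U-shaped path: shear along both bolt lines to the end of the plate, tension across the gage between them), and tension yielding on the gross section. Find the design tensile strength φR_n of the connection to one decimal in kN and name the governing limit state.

551.4 kN (gross-section yield governs)

Bolt shear: A_b = π(24)²/4 = 452.39 mm². φR_n = 0.75 × 469 × 452.39 × 8 × 1 = 1273.0 kN.
Bearing (6 mm plate, F_u = 450 MPa): end bolts L_c = 38 − 27/2 = 24.5, R_n = min(1.2×24.5×6×450, 2.4×24×6×450) = 79.38 kN/bolt; interior L_c = 89 − 27 = 62, R_n = 155.52 kN/bolt. φR_n = 0.75 × (2×79.38 + 6×155.52) = 818.9 kN.
Block shear: shear path 2×[38+3×89] = 2×305 mm, A_gv = 3660, A_nv = 2×(305 − 3.5×29)×6 = 2442 mm²; tension across gage: (92 − 1×29)×6 = 378 mm². R_n = min(0.6×450×2442, 0.6×345×3660) + 1.0×450×378 = min(659.34, 757.62) + 170.1 = 829.44 kN. φR_n = 0.75 × 829.44 = 622.1 kN.
Tension yield (gross): A_g = 296×6 = 1776 mm². φR_n = 0.90 × 345 × 1776 = 551.4 kN.
Governing: min(1273.0, 818.9, 622.1, 551.4) = 551.4 kN → gross-section yield.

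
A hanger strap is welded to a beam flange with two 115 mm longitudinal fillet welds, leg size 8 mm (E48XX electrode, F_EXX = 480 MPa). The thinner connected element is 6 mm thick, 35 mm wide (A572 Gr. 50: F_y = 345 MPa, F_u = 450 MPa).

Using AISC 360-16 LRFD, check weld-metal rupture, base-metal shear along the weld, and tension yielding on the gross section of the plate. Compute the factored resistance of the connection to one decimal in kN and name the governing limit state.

Weld metal: throat = 0.707×8 = 5.656 mm, L = 2×115 = 230 mm. φR_n = 0.75 × 0.6 × 480 × 5.656 × 230 = 281.0 kN.
Base metal shear (6 mm plate): yield φR_n = 1.0×0.6×345×6×230 = 285.7 kN; rupture φR_n = 0.75×0.6×450×6×230 = 279.5 kN; take 279.5 kN (rupture).
Tension yield (gross): A_g = 35×6 = 210 mm². φR_n = 0.90 × 345 × 210 = 65.2 kN.
Governing: min(281.0, 279.5, 65.2) = 65.2 kN → gross-section yield.

65.2 kN (gross-section yield governs)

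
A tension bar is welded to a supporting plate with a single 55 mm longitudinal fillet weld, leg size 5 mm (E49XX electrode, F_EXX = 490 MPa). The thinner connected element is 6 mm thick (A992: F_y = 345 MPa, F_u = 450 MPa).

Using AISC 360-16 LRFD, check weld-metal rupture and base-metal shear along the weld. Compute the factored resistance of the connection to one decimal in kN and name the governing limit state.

42.9 kN (weld metal governs)

Weld metal: throat = 0.707×5 = 3.535 mm, L = 55 mm. φR_n = 0.75 × 0.6 × 490 × 3.535 × 55 = 42.9 kN.
Base metal shear (6 mm plate): yield φR_n = 1.0×0.6×345×6×55 = 68.3 kN; rupture φR_n = 0.75×0.6×450×6×55 = 66.8 kN; take 66.8 kN (rupture).
Governing: min(42.9, 66.8) = 42.9 kN → weld metal.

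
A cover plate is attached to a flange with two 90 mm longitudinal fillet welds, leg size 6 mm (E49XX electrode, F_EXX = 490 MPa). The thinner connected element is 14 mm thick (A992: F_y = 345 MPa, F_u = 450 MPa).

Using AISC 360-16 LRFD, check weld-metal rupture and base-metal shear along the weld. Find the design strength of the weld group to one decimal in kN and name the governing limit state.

Weld metal: throat = 0.707×6 = 4.242 mm, L = 2×90 = 180 mm. φR_n = 0.75 × 0.6 × 490 × 4.242 × 180 = 168.4 kN.
Base metal shear (14 mm plate): yield φR_n = 1.0×0.6×345×14×180 = 521.6 kN; rupture φR_n = 0.75×0.6×450×14×180 = 510.3 kN; take 510.3 kN (rupture).
Governing: min(168.4, 510.3) = 168.4 kN → weld metal.

168.4 kN (weld metal governs)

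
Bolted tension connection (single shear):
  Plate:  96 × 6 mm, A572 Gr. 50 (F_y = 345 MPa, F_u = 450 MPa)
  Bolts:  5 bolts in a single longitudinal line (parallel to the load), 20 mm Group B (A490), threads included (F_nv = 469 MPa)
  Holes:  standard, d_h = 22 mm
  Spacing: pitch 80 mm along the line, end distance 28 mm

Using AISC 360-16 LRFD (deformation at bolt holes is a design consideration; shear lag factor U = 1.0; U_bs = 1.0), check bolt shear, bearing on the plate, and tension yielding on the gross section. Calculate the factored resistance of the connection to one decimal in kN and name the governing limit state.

Bolt shear: A_b = π(20)²/4 = 314.16 mm². φR_n = 0.75 × 469 × 314.16 × 5 × 1 = 552.5 kN.
Bearing (6 mm plate, F_u = 450 MPa): end bolts L_c = 28 − 22/2 = 17, R_n = min(1.2×17×6×450, 2.4×20×6×450) = 55.08 kN/bolt; interior L_c = 80 − 22 = 58, R_n = 129.6 kN/bolt. φR_n = 0.75 × (1×55.08 + 4×129.6) = 430.1 kN.
Tension yield (gross): A_g = 96×6 = 576 mm². φR_n = 0.90 × 345 × 576 = 178.8 kN.
Governing: min(552.5, 430.1, 178.8) = 178.8 kN → gross-section yield.

178.8 kN (gross-section yield governs)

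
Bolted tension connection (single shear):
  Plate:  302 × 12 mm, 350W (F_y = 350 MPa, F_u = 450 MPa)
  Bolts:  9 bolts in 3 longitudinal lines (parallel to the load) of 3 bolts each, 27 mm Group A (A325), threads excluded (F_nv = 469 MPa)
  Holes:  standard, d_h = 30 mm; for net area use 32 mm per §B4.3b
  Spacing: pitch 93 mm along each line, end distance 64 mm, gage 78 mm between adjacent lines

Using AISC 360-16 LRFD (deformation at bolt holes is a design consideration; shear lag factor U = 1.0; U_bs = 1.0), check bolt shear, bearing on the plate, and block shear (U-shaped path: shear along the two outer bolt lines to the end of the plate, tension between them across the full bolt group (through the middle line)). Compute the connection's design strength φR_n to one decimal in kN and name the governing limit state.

Bolt shear: A_b = π(27)²/4 = 572.56 mm². φR_n = 0.75 × 469 × 572.56 × 9 × 1 = 1812.6 kN.
Bearing (12 mm plate, F_u = 450 MPa): end bolts L_c = 64 − 30/2 = 49, R_n = min(1.2×49×12×450, 2.4×27×12×450) = 317.52 kN/bolt; interior L_c = 93 − 30 = 63, R_n = 349.92 kN/bolt. φR_n = 0.75 × (3×317.52 + 6×349.92) = 2289.1 kN.
Block shear: shear path 2×[64+2×93] = 2×250 mm, A_gv = 6000, A_nv = 2×(250 − 2.5×32)×12 = 4080 mm²; tension across gage: (156 − 2×32)×12 = 1104 mm². R_n = min(0.6×450×4080, 0.6×350×6000) + 1.0×450×1104 = min(1101.6, 1260) + 496.8 = 1598.4 kN. φR_n = 0.75 × 1598.4 = 1198.8 kN.
Governing: min(1812.6, 2289.1, 1198.8) = 1198.8 kN → block shear.

1198.8 kN (block shear governs)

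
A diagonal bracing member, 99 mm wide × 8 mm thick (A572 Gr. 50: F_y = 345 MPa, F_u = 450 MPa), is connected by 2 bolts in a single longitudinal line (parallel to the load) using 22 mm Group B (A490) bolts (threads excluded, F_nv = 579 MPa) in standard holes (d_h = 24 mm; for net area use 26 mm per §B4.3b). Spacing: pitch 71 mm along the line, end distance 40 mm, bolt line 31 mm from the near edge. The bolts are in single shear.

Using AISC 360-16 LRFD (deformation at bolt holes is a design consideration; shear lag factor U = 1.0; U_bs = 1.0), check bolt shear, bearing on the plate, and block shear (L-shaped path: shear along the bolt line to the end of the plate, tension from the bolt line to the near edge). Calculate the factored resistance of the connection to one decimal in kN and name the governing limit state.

Bolt shear: A_b = π(22)²/4 = 380.13 mm². φR_n = 0.75 × 579 × 380.13 × 2 × 1 = 330.1 kN.
Bearing (8 mm plate, F_u = 450 MPa): end bolts L_c = 40 − 24/2 = 28, R_n = min(1.2×28×8×450, 2.4×22×8×450) = 120.96 kN/bolt; interior L_c = 71 − 24 = 47, R_n = 190.08 kN/bolt. φR_n = 0.75 × (1×120.96 + 1×190.08) = 233.3 kN.
Block shear: shear path 1×[40+1×71] = 1×111 mm, A_gv = 888, A_nv = 1×(111 − 1.5×26)×8 = 576 mm²; tension to near edge: (31 − 0.5×26)×8 = 144 mm². R_n = min(0.6×450×576, 0.6×345×888) + 1.0×450×144 = min(155.52, 183.82) + 64.8 = 220.32 kN. φR_n = 0.75 × 220.32 = 165.2 kN.
Governing: min(330.1, 233.3, 165.2) = 165.2 kN → block shear.

165.2 kN (block shear governs)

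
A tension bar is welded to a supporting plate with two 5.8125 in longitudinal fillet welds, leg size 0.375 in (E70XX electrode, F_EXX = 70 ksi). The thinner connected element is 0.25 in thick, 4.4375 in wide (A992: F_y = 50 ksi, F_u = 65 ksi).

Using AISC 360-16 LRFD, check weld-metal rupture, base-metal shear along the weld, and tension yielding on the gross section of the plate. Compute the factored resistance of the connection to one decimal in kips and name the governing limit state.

Weld metal: throat = 0.707×0.375 = 0.26513 in, L = 2×5.8125 = 11.625 in. φR_n = 0.75 × 0.6 × 70 × 0.26513 × 11.625 = 97.1 kips.
Base metal shear (0.25 in plate): yield φR_n = 1.0×0.6×50×0.25×11.625 = 87.2 kips; rupture φR_n = 0.75×0.6×65×0.25×11.625 = 85.0 kips; take 85.0 kips (rupture).
Tension yield (gross): A_g = 4.4375×0.25 = 1.1094 in². φR_n = 0.90 × 50 × 1.1094 = 49.9 kips.
Governing: min(97.1, 85.0, 49.9) = 49.9 kips → gross-section yield.

49.9 kips (gross-section yield governs)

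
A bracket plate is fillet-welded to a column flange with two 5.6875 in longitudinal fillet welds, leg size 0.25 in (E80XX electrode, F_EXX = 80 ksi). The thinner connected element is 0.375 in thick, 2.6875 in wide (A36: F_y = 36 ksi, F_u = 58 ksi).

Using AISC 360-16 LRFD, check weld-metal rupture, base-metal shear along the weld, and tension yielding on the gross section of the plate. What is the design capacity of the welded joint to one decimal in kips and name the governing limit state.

Weld metal: throat = 0.707×0.25 = 0.17675 in, L = 2×5.6875 = 11.375 in. φR_n = 0.75 × 0.6 × 80 × 0.17675 × 11.375 = 72.4 kips.
Base metal shear (0.375 in plate): yield φR_n = 1.0×0.6×36×0.375×11.375 = 92.1 kips; rupture φR_n = 0.75×0.6×58×0.375×11.375 = 111.3 kips; take 92.1 kips (yield).
Tension yield (gross): A_g = 2.6875×0.375 = 1.0078 in². φR_n = 0.90 × 36 × 1.0078 = 32.7 kips.
Governing: min(72.4, 92.1, 32.7) = 32.7 kips → gross-section yield.

32.7 kips (gross-section yield governs)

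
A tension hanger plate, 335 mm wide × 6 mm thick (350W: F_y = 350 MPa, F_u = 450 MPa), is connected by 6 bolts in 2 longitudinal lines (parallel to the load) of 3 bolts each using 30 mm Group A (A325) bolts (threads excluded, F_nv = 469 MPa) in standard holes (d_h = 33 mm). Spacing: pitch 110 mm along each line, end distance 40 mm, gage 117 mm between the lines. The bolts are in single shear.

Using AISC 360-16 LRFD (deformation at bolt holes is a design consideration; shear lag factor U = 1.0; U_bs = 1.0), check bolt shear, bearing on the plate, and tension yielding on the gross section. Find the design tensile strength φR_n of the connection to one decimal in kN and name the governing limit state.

Bolt shear: A_b = π(30)²/4 = 706.86 mm². φR_n = 0.75 × 469 × 706.86 × 6 × 1 = 1491.8 kN.
Bearing (6 mm plate, F_u = 450 MPa): end bolts L_c = 40 − 33/2 = 23.5, R_n = min(1.2×23.5×6×450, 2.4×30×6×450) = 76.14 kN/bolt; interior L_c = 110 − 33 = 77, R_n = 194.4 kN/bolt. φR_n = 0.75 × (2×76.14 + 4×194.4) = 697.4 kN.
Tension yield (gross): A_g = 335×6 = 2010 mm². φR_n = 0.90 × 350 × 2010 = 633.2 kN.
Governing: min(1491.8, 697.4, 633.2) = 633.2 kN → gross-section yield.

633.2 kN (gross-section yield governs)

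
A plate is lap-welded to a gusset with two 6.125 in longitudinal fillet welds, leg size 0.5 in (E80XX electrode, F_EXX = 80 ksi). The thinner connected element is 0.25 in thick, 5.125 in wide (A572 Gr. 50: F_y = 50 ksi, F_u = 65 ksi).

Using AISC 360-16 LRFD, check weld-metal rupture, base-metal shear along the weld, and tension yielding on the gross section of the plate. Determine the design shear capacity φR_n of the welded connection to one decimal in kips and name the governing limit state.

57.7 kips (gross-section yield governs)

Weld metal: throat = 0.707×0.5 = 0.3535 in, L = 2×6.125 = 12.25 in. φR_n = 0.75 × 0.6 × 80 × 0.3535 × 12.25 = 155.9 kips.
Base metal shear (0.25 in plate): yield φR_n = 1.0×0.6×50×0.25×12.25 = 91.9 kips; rupture φR_n = 0.75×0.6×65×0.25×12.25 = 89.6 kips; take 89.6 kips (rupture).
Tension yield (gross): A_g = 5.125×0.25 = 1.2813 in². φR_n = 0.90 × 50 × 1.2813 = 57.7 kips.
Governing: min(155.9, 89.6, 57.7) = 57.7 kips → gross-section yield.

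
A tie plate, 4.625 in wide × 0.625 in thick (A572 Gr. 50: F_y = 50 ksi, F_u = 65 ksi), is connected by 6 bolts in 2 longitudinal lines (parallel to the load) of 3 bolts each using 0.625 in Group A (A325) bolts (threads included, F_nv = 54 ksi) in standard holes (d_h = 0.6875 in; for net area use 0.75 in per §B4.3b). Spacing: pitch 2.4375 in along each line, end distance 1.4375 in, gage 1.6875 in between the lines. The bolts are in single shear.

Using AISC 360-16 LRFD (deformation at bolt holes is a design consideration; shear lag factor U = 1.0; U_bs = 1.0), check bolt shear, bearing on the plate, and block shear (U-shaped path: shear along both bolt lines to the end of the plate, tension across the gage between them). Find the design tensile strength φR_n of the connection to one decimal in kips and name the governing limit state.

Bolt shear: A_b = π(0.625)²/4 = 0.3068 in². φR_n = 0.75 × 54 × 0.3068 × 6 × 1 = 74.6 kips.
Bearing (0.625 in plate, F_u = 65 ksi): end bolts L_c = 1.4375 − 0.6875/2 = 1.09375, R_n = min(1.2×1.09375×0.625×65, 2.4×0.625×0.625×65) = 53.32 kips/bolt; interior L_c = 2.4375 − 0.6875 = 1.75, R_n = 60.938 kips/bolt. φR_n = 0.75 × (2×53.32 + 4×60.938) = 262.8 kips.
Block shear: shear path 2×[1.4375+2×2.4375] = 2×6.3125 in, A_gv = 7.8906, A_nv = 2×(6.3125 − 2.5×0.75)×0.625 = 5.5469 in²; tension across gage: (1.6875 − 1×0.75)×0.625 = 0.58594 in². R_n = min(0.6×65×5.5469, 0.6×50×7.8906) + 1.0×65×0.58594 = min(216.33, 236.72) + 38.086 = 254.42 kips. φR_n = 0.75 × 254.42 = 190.8 kips.
Governing: min(74.6, 262.8, 190.8) = 74.6 kips → bolt shear.

74.6 kips (bolt shear governs)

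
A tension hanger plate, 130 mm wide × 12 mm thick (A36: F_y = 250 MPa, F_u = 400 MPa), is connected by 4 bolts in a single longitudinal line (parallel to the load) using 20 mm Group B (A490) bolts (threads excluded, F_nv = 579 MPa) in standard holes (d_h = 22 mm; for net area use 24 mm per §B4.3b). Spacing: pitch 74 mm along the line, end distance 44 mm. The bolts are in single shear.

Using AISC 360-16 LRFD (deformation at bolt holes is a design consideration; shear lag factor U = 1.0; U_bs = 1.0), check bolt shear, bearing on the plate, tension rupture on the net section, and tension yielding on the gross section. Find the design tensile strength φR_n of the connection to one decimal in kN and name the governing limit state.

Bolt shear: A_b = π(20)²/4 = 314.16 mm². φR_n = 0.75 × 579 × 314.16 × 4 × 1 = 545.7 kN.
Bearing (12 mm plate, F_u = 400 MPa): end bolts L_c = 44 − 22/2 = 33, R_n = min(1.2×33×12×400, 2.4×20×12×400) = 190.08 kN/bolt; interior L_c = 74 − 22 = 52, R_n = 230.4 kN/bolt. φR_n = 0.75 × (1×190.08 + 3×230.4) = 661.0 kN.
Tension rupture (net): A_n = (130 − 1×24)×12 = 1272 mm² (U = 1.0, A_e = A_n). φR_n = 0.75 × 400 × 1272 = 381.6 kN.
Tension yield (gross): A_g = 130×12 = 1560 mm². φR_n = 0.90 × 250 × 1560 = 351.0 kN.
Governing: min(545.7, 661.0, 381.6, 351.0) = 351.0 kN → gross-section yield.

351.0 kN (gross-section yield governs)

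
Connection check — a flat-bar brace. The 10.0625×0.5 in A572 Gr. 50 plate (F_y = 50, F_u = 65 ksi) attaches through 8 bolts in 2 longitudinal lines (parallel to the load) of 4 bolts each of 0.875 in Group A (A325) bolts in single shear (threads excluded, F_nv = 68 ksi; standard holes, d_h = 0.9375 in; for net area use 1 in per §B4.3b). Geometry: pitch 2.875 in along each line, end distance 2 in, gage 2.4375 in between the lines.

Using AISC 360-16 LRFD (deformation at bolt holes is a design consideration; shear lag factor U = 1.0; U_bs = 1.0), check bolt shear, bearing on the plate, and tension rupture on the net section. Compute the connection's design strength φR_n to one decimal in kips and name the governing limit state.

Bolt shear: A_b = π(0.875)²/4 = 0.60132 in². φR_n = 0.75 × 68 × 0.60132 × 8 × 1 = 245.3 kips.
Bearing (0.5 in plate, F_u = 65 ksi): end bolts L_c = 2 − 0.9375/2 = 1.53125, R_n = min(1.2×1.53125×0.5×65, 2.4×0.875×0.5×65) = 59.719 kips/bolt; interior L_c = 2.875 − 0.9375 = 1.9375, R_n = 68.25 kips/bolt. φR_n = 0.75 × (2×59.719 + 6×68.25) = 396.7 kips.
Tension rupture (net): A_n = (10.0625 − 2×1)×0.5 = 4.0313 in² (U = 1.0, A_e = A_n). φR_n = 0.75 × 65 × 4.0313 = 196.5 kips.
Governing: min(245.3, 396.7, 196.5) = 196.5 kips → net-section rupture.

196.5 kips (net-section rupture governs)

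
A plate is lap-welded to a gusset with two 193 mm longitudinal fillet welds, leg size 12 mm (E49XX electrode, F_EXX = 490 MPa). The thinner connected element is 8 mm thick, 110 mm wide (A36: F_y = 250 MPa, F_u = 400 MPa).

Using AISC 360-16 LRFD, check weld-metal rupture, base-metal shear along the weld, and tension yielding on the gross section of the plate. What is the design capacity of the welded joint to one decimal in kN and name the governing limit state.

Weld metal: throat = 0.707×12 = 8.484 mm, L = 2×193 = 386 mm. φR_n = 0.75 × 0.6 × 490 × 8.484 × 386 = 722.1 kN.
Base metal shear (8 mm plate): yield φR_n = 1.0×0.6×250×8×386 = 463.2 kN; rupture φR_n = 0.75×0.6×400×8×386 = 555.8 kN; take 463.2 kN (yield).
Tension yield (gross): A_g = 110×8 = 880 mm². φR_n = 0.90 × 250 × 880 = 198.0 kN.
Governing: min(722.1, 463.2, 198.0) = 198.0 kN → gross-section yield.

198.0 kN (gross-section yield governs)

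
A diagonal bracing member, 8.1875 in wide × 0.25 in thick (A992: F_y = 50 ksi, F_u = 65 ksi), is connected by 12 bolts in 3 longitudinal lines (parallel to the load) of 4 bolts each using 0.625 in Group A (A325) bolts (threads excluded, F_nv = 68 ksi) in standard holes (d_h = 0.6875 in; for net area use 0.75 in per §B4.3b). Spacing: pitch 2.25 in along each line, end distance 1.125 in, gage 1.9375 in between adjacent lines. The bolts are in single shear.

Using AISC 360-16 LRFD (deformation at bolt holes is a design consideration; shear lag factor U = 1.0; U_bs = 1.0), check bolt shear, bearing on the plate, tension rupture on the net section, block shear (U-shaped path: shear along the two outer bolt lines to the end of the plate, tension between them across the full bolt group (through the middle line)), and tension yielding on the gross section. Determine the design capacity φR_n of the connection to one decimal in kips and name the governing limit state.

Bolt shear: A_b = π(0.625)²/4 = 0.3068 in². φR_n = 0.75 × 68 × 0.3068 × 12 × 1 = 187.8 kips.
Bearing (0.25 in plate, F_u = 65 ksi): end bolts L_c = 1.125 − 0.6875/2 = 0.78125, R_n = min(1.2×0.78125×0.25×65, 2.4×0.625×0.25×65) = 15.234 kips/bolt; interior L_c = 2.25 − 0.6875 = 1.5625, R_n = 24.375 kips/bolt. φR_n = 0.75 × (3×15.234 + 9×24.375) = 198.8 kips.
Tension rupture (net): A_n = (8.1875 − 3×0.75)×0.25 = 1.4844 in² (U = 1.0, A_e = A_n). φR_n = 0.75 × 65 × 1.4844 = 72.4 kips.
Block shear: shear path 2×[1.125+3×2.25] = 2×7.875 in, A_gv = 3.9375, A_nv = 2×(7.875 − 3.5×0.75)×0.25 = 2.625 in²; tension across gage: (3.875 − 2×0.75)×0.25 = 0.59375 in². R_n = min(0.6×65×2.625, 0.6×50×3.9375) + 1.0×65×0.59375 = min(102.38, 118.13) + 38.594 = 140.97 kips. φR_n = 0.75 × 140.97 = 105.7 kips.
Tension yield (gross): A_g = 8.1875×0.25 = 2.0469 in². φR_n = 0.90 × 50 × 2.0469 = 92.1 kips.
Governing: min(187.8, 198.8, 72.4, 105.7, 92.1) = 72.4 kips → net-section rupture.

72.4 kips (net-section rupture governs)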